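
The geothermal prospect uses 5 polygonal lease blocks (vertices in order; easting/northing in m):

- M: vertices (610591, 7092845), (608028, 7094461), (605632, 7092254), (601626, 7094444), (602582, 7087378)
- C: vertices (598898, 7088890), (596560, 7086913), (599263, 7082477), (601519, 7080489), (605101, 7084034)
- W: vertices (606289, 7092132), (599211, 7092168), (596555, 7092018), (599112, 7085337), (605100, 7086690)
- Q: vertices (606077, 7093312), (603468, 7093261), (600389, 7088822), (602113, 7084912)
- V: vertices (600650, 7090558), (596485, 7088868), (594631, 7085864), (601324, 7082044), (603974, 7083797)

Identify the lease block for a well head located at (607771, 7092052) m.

M

Cast a ray rightward from (607771, 7092052). For each polygon, the edges (by vertex number in listed order) whose endpoints lie on opposite sides of northing = 7092052, where each meets that height, and whether that is right or left of the point:
M: 4–5 at easting≈601949.6 (left), 5–1 at easting≈609429.3 (right) → 1 crossing.
C: no edge straddles that height → 0 crossings.
W: 2–3 at easting≈597157.0 (left), 5–1 at easting≈606271.5 (left) → 0 crossings.
Q: 2–3 at easting≈602629.4 (left), 4–1 at easting≈605482.4 (left) → 0 crossings.
V: no edge straddles that height → 0 crossings.
Only M has an odd count, so the point is inside M.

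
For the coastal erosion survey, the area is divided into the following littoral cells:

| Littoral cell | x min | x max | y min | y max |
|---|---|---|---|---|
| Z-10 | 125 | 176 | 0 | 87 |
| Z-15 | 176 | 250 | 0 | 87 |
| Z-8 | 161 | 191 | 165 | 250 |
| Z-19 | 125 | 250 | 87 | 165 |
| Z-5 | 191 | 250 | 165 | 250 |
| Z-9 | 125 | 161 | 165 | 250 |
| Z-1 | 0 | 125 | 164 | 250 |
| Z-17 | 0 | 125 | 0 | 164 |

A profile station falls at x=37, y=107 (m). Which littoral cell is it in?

Z-17

The point has x = 37 and y = 107.
Only Z-17 satisfies 0 ≤ x ≤ 125 and 0 ≤ y ≤ 164.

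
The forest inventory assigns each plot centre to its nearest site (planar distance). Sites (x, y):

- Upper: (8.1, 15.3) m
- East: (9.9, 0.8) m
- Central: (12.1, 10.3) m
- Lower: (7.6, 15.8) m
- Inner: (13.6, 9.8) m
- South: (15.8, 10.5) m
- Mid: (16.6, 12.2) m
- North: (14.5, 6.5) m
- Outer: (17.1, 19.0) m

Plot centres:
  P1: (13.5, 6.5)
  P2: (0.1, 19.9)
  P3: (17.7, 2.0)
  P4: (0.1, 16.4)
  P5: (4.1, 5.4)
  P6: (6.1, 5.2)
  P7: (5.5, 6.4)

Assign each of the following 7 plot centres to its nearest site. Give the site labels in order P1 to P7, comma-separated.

North, Lower, North, Lower, East, East, East

P1 → North (d²=1.00)
P2 → Lower (d²=73.06)
P3 → North (d²=30.49)
P4 → Lower (d²=56.61)
P5 → East (d²=54.80)
P6 → East (d²=33.80)
P7 → East (d²=50.72)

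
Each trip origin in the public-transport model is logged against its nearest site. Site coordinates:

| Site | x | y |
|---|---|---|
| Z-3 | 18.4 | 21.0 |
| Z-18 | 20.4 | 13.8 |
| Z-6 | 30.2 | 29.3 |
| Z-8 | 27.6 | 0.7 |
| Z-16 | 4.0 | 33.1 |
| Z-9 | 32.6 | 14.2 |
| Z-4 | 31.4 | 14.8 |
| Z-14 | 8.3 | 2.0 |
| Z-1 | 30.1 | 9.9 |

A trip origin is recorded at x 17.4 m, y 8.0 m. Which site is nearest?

Squared distances to each site:
Z-3: 170.000; Z-18: 42.640; Z-6: 617.530; Z-8: 157.330; Z-16: 809.570; Z-9: 269.480; Z-4: 242.240; Z-14: 118.810; Z-1: 164.900.
Minimum at Z-18.

Z-18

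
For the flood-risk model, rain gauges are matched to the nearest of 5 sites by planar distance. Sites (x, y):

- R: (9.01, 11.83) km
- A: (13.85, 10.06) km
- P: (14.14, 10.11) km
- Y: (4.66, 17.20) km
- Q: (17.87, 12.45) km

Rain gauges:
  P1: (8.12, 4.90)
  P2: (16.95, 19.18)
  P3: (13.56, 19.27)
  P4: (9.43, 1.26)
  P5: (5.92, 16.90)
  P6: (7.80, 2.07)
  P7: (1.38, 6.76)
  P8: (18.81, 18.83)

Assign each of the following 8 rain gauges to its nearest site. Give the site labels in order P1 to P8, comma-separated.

P1 → R (d²=48.82)
P2 → Q (d²=46.14)
P3 → Q (d²=65.09)
P4 → A (d²=96.98)
P5 → Y (d²=1.68)
P6 → R (d²=96.72)
P7 → R (d²=83.92)
P8 → Q (d²=41.59)

R, Q, Q, A, Y, R, R, Q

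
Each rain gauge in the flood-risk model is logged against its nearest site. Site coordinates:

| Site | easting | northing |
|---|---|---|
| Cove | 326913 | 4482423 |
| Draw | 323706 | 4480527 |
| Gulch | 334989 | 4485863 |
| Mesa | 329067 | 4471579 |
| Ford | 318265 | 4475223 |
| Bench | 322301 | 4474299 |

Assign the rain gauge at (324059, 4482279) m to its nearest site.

Squared distances to each site:
Cove: 8166052.000; Draw: 3194113.000; Gulch: 132309956.000; Mesa: 139570064.000; Ford: 83357572.000; Bench: 66770964.000.
Minimum at Draw.

Draw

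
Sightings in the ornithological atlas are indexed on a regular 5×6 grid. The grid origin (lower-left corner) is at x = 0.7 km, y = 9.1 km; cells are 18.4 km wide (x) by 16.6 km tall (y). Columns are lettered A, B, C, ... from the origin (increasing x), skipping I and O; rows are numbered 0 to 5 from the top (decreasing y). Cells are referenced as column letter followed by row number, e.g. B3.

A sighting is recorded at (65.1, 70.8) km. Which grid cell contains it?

D2

Column index: ⌊(65.1 − 0.7) / 18.4⌋ = ⌊3.500⌋ = 3 → column D
Row offset from origin: ⌊(70.8 − 9.1) / 16.6⌋ = ⌊3.717⌋ = 3 → row 2 (counted from top)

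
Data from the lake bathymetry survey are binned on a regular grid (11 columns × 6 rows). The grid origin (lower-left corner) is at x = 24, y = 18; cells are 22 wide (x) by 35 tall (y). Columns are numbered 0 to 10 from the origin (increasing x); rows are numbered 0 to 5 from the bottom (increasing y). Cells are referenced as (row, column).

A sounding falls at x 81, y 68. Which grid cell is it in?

Column index: ⌊(81 − 24) / 22⌋ = ⌊2.591⌋ = 2
Row offset from origin: ⌊(68 − 18) / 35⌋ = ⌊1.429⌋ = 1 → row 1

(1, 2)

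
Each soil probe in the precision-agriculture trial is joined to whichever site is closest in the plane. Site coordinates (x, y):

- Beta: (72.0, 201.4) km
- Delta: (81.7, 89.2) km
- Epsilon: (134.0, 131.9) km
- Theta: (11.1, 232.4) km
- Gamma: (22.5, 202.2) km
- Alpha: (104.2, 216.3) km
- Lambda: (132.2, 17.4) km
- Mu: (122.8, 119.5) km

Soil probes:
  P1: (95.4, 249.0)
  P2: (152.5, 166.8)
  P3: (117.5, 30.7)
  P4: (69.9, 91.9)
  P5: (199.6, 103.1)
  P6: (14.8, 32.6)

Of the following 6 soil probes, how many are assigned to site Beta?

0

P1 → Alpha
P2 → Epsilon
P3 → Lambda
P4 → Delta
P5 → Epsilon
P6 → Delta
0 of the 6 go to Beta.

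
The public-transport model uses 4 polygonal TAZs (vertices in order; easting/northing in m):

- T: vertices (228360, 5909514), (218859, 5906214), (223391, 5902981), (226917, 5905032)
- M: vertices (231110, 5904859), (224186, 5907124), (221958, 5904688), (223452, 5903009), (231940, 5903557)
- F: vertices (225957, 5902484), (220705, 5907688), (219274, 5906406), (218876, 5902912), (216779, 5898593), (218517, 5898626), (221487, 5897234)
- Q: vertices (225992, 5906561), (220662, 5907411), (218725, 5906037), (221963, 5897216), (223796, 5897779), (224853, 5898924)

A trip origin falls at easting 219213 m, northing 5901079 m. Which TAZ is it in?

Cast a ray rightward from (219213, 5901079). For each polygon, the edges (by vertex number in listed order) whose endpoints lie on opposite sides of northing = 5901079, where each meets that height, and whether that is right or left of the point:
T: no edge straddles that height → 0 crossings.
M: no edge straddles that height → 0 crossings.
F: 4–5 at easting≈217986.0 (left), 7–1 at easting≈224760.7 (right) → 1 crossing.
Q: 3–4 at easting≈220545.0 (right), 6–1 at easting≈225174.4 (right) → 2 crossings.
Only F has an odd count, so the point is inside F.

F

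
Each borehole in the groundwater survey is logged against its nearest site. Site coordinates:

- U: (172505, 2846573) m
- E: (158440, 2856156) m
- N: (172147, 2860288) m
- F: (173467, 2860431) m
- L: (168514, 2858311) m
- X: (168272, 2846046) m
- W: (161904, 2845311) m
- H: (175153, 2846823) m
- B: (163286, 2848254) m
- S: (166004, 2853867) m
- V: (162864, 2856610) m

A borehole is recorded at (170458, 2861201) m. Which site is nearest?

Squared distances to each site:
U: 218168593.000; E: 169884349.000; N: 3686290.000; F: 9646981.000; L: 12131236.000; X: 234452621.000; W: 325663016.000; H: 228769909.000; B: 219062393.000; S: 73625672.000; V: 78746117.000.
Minimum at N.

N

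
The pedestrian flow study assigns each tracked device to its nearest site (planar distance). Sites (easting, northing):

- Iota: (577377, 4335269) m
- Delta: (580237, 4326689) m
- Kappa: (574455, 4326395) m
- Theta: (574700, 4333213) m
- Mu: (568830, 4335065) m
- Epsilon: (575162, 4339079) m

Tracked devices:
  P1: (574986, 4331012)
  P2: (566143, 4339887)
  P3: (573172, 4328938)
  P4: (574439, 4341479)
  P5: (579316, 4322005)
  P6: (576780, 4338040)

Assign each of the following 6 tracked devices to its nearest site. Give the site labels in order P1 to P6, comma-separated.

P1 → Theta (d²=4926197.00)
P2 → Mu (d²=30471653.00)
P3 → Kappa (d²=8112938.00)
P4 → Epsilon (d²=6282729.00)
P5 → Delta (d²=22788097.00)
P6 → Epsilon (d²=3697445.00)

Theta, Mu, Kappa, Epsilon, Delta, Epsilon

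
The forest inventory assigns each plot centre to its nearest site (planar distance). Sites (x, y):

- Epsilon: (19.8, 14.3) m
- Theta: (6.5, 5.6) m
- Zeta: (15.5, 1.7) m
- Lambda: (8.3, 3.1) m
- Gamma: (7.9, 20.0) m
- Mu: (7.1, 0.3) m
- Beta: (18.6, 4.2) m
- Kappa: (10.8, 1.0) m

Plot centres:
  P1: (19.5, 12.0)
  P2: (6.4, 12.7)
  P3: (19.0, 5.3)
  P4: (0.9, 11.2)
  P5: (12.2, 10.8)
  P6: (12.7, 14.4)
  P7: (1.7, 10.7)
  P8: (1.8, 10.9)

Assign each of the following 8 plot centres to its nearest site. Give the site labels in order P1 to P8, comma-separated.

P1 → Epsilon (d²=5.38)
P2 → Theta (d²=50.42)
P3 → Beta (d²=1.37)
P4 → Theta (d²=62.72)
P5 → Theta (d²=59.53)
P6 → Epsilon (d²=50.42)
P7 → Theta (d²=49.05)
P8 → Theta (d²=50.18)

Epsilon, Theta, Beta, Theta, Theta, Epsilon, Theta, Theta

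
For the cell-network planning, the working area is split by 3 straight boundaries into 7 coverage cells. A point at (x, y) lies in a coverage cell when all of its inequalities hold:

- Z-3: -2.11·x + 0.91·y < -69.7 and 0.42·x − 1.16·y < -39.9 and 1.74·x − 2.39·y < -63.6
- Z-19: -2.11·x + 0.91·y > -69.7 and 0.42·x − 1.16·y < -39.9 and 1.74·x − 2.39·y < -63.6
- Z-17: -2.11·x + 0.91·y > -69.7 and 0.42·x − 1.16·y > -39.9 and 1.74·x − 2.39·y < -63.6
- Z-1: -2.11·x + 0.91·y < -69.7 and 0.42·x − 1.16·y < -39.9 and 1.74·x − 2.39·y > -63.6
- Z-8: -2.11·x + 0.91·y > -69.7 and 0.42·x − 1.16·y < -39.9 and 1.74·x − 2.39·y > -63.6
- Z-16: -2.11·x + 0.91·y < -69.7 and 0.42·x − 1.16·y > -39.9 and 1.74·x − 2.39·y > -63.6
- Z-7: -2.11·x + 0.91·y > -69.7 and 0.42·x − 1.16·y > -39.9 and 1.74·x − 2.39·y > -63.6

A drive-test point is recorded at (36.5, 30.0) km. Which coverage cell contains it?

-2.11·36.5 + 0.91·30.0 = -49.715, which is > -69.7
0.42·36.5 − 1.16·30.0 = -19.470, which is > -39.9
1.74·36.5 − 2.39·30.0 = -8.190, which is > -63.6
This sign pattern matches Z-7.

Z-7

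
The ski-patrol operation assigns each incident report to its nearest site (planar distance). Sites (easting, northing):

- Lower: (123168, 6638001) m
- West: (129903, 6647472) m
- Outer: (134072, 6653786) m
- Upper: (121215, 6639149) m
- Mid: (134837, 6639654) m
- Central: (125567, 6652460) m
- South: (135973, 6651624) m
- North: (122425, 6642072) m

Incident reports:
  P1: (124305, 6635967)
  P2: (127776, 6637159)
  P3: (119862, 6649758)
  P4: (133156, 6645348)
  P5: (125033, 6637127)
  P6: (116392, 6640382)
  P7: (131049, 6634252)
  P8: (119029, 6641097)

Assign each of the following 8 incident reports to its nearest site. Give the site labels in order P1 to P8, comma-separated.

Lower, Lower, Central, West, Lower, Upper, Mid, Upper

P1 → Lower (d²=5429925.00)
P2 → Lower (d²=21942628.00)
P3 → Central (d²=39847829.00)
P4 → West (d²=15093385.00)
P5 → Lower (d²=4242101.00)
P6 → Upper (d²=24781618.00)
P7 → Mid (d²=43530548.00)
P8 → Upper (d²=8573300.00)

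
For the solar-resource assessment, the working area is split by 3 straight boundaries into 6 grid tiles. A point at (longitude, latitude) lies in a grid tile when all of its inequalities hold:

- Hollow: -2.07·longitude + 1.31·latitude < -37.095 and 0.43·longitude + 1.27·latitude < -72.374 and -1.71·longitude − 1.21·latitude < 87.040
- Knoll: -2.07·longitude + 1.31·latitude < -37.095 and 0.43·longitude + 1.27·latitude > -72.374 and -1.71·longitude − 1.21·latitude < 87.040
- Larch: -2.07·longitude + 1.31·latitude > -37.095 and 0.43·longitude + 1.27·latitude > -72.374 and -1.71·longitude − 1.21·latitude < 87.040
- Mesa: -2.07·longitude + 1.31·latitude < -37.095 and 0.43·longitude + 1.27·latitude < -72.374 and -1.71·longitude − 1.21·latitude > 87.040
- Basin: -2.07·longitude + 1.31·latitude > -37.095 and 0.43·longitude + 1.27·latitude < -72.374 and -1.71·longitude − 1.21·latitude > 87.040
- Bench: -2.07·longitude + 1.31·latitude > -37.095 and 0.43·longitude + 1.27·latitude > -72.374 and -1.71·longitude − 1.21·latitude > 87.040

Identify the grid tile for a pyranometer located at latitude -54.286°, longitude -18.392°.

-2.07·-18.392 + 1.31·-54.286 = -33.043, which is > -37.095
0.43·-18.392 + 1.27·-54.286 = -76.852, which is < -72.374
-1.71·-18.392 − 1.21·-54.286 = 97.136, which is > 87.040
This sign pattern matches Basin.

Basin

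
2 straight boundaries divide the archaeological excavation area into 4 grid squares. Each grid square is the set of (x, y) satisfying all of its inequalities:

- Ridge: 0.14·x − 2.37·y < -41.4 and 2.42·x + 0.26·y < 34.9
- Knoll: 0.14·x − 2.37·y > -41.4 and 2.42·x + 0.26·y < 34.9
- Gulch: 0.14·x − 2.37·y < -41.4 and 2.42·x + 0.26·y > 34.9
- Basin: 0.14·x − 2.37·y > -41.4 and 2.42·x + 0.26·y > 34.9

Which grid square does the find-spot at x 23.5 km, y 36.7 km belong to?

Gulch

0.14·23.5 − 2.37·36.7 = -83.689, which is < -41.4
2.42·23.5 + 0.26·36.7 = 66.412, which is > 34.9
This sign pattern matches Gulch.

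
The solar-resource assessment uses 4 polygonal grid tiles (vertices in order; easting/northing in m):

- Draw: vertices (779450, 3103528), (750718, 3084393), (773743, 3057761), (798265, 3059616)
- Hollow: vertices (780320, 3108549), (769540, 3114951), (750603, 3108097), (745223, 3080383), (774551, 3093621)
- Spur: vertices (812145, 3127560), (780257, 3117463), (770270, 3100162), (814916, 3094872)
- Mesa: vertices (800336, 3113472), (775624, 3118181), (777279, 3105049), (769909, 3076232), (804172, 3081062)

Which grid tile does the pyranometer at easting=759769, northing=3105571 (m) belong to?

Hollow

Cast a ray rightward from (759769, 3105571). For each polygon, the edges (by vertex number in listed order) whose endpoints lie on opposite sides of northing = 3105571, where each meets that height, and whether that is right or left of the point:
Draw: no edge straddles that height → 0 crossings.
Hollow: 3–4 at easting≈750112.6 (left), 5–1 at easting≈779169.1 (right) → 1 crossing.
Spur: 2–3 at easting≈773392.3 (right), 4–1 at easting≈814009.0 (right) → 2 crossings.
Mesa: 2–3 at easting≈777213.2 (right), 5–1 at easting≈801271.2 (right) → 2 crossings.
Only Hollow has an odd count, so the point is inside Hollow.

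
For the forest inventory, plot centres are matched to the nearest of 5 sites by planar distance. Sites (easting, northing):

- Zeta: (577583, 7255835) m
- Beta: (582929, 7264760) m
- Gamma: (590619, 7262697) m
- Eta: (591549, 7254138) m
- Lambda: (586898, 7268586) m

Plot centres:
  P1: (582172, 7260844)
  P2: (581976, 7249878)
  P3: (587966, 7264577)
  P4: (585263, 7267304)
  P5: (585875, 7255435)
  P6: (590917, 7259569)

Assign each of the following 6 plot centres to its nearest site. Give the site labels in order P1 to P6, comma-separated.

P1 → Beta (d²=15908105.00)
P2 → Zeta (d²=54784298.00)
P3 → Gamma (d²=10572809.00)
P4 → Lambda (d²=4316749.00)
P5 → Eta (d²=33876485.00)
P6 → Gamma (d²=9873188.00)

Beta, Zeta, Gamma, Lambda, Eta, Gamma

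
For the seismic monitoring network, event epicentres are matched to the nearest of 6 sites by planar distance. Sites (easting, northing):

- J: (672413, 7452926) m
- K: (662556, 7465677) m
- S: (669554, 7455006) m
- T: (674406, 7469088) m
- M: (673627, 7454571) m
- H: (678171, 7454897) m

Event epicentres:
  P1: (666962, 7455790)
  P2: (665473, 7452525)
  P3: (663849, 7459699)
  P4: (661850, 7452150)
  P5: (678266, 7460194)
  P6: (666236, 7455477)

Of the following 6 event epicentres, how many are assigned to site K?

P1 → S
P2 → S
P3 → K
P4 → S
P5 → H
P6 → S
1 of the 6 goes to K.

1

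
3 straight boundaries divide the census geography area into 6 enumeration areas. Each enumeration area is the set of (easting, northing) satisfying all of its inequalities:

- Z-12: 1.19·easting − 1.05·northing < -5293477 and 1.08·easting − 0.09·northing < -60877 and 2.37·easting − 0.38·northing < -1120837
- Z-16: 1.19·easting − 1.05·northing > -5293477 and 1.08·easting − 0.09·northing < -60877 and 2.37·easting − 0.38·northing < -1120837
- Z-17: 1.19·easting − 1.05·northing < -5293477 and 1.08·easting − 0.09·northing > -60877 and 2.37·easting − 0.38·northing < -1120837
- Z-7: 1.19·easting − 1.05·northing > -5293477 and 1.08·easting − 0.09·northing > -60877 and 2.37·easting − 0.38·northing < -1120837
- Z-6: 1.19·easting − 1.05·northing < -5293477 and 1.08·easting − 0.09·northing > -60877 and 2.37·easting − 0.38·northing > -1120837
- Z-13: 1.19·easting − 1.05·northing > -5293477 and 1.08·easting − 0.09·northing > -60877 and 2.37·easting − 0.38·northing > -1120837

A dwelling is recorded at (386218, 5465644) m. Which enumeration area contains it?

Z-16

1.19·386218 − 1.05·5465644 = -5279326.780, which is > -5293477
1.08·386218 − 0.09·5465644 = -74792.520, which is < -60877
2.37·386218 − 0.38·5465644 = -1161608.060, which is < -1120837
This sign pattern matches Z-16.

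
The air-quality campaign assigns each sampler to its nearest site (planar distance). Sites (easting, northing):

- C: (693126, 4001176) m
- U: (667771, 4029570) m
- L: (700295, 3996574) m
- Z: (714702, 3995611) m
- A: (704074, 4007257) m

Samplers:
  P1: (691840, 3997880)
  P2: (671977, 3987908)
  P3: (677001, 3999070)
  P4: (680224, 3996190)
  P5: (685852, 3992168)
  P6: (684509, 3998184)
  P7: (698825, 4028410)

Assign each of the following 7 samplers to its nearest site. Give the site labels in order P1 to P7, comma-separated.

C, C, C, C, C, C, A

P1 → C (d²=12517412.00)
P2 → C (d²=623320025.00)
P3 → C (d²=264450861.00)
P4 → C (d²=191321800.00)
P5 → C (d²=134055140.00)
P6 → C (d²=83204753.00)
P7 → A (d²=475001410.00)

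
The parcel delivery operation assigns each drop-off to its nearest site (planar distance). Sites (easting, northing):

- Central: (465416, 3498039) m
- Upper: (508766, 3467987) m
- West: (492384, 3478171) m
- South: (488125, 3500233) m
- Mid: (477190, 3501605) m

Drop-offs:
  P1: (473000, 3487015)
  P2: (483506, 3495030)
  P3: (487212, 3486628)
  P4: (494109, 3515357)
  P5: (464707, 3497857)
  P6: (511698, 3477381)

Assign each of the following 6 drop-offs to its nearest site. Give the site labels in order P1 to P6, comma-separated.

Central, South, West, South, Central, Upper

P1 → Central (d²=179045632.00)
P2 → South (d²=48406370.00)
P3 → West (d²=98270433.00)
P4 → South (d²=264543632.00)
P5 → Central (d²=535805.00)
P6 → Upper (d²=96843860.00)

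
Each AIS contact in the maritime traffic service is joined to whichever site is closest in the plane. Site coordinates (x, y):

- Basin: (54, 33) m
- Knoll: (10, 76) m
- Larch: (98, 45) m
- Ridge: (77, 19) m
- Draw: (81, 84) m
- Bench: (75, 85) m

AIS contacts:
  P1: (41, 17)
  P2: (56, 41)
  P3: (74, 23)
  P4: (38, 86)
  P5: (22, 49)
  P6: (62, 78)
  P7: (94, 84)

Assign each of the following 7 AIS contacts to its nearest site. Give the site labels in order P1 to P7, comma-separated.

P1 → Basin (d²=425.00)
P2 → Basin (d²=68.00)
P3 → Ridge (d²=25.00)
P4 → Knoll (d²=884.00)
P5 → Knoll (d²=873.00)
P6 → Bench (d²=218.00)
P7 → Draw (d²=169.00)

Basin, Basin, Ridge, Knoll, Knoll, Bench, Draw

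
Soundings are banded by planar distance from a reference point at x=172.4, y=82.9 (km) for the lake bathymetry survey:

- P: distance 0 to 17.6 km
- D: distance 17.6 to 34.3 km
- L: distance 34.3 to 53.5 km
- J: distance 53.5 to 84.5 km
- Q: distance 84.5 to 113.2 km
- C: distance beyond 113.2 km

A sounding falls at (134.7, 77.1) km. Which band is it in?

Distance = √((134.7−172.4)² + (77.1−82.9)²) = √(1421.290 + 33.640) = 38.144 km.
34.3 ≤ 38.144 < 53.5 → L.

L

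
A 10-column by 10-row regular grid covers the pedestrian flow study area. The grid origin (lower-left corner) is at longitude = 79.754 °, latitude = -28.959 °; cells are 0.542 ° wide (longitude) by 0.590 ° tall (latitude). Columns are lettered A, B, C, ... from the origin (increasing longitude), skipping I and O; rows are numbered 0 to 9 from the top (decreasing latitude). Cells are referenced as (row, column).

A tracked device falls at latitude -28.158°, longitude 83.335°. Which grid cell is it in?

(8, G)

Column index: ⌊(83.335 − 79.754) / 0.542⌋ = ⌊6.607⌋ = 6 → column G
Row offset from origin: ⌊(-28.158 − -28.959) / 0.590⌋ = ⌊1.358⌋ = 1 → row 8 (counted from top)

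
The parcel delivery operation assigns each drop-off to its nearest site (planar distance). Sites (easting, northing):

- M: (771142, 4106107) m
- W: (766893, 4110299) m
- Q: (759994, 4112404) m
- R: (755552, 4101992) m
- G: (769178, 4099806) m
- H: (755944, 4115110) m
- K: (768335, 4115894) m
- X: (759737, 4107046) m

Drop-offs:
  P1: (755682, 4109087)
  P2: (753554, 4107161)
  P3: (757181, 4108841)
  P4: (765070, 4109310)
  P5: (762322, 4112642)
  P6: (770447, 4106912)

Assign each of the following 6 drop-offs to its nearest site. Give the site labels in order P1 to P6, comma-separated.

X, R, X, W, Q, M

P1 → X (d²=20608706.00)
P2 → R (d²=30710565.00)
P3 → X (d²=9755161.00)
P4 → W (d²=4301450.00)
P5 → Q (d²=5476228.00)
P6 → M (d²=1131050.00)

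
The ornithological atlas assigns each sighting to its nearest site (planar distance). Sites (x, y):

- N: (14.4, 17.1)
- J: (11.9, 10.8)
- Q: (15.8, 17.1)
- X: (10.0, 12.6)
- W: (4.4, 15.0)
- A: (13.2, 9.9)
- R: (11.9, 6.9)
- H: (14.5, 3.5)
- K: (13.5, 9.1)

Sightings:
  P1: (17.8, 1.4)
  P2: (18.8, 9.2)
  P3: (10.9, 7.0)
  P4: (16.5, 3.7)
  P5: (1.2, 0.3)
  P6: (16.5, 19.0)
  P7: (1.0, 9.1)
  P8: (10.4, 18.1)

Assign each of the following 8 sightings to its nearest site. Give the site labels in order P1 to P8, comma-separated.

H, K, R, H, R, Q, W, N

P1 → H (d²=15.30)
P2 → K (d²=28.10)
P3 → R (d²=1.01)
P4 → H (d²=4.04)
P5 → R (d²=158.05)
P6 → Q (d²=4.10)
P7 → W (d²=46.37)
P8 → N (d²=17.00)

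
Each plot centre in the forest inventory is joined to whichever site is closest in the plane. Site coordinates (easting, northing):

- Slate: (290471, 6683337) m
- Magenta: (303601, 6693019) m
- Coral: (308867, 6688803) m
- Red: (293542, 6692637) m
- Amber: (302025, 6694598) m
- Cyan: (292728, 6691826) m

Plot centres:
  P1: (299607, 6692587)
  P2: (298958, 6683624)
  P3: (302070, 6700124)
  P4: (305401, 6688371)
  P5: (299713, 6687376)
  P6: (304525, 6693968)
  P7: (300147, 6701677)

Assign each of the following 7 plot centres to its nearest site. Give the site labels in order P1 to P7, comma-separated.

Amber, Slate, Amber, Coral, Magenta, Magenta, Amber

P1 → Amber (d²=9890845.00)
P2 → Slate (d²=72111538.00)
P3 → Amber (d²=30538701.00)
P4 → Coral (d²=12199780.00)
P5 → Magenta (d²=46959993.00)
P6 → Magenta (d²=1754377.00)
P7 → Amber (d²=53639125.00)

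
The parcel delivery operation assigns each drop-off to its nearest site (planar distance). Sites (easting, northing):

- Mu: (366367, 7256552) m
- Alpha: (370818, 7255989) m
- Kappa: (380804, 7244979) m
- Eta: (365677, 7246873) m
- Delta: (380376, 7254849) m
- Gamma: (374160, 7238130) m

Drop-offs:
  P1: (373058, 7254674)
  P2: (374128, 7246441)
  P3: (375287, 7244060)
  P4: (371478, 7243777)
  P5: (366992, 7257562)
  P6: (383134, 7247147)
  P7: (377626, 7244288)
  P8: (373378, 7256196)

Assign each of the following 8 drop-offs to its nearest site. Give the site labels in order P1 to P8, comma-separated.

Alpha, Kappa, Kappa, Gamma, Mu, Kappa, Kappa, Alpha

P1 → Alpha (d²=6746825.00)
P2 → Kappa (d²=46706420.00)
P3 → Kappa (d²=31281850.00)
P4 → Gamma (d²=39081733.00)
P5 → Mu (d²=1410725.00)
P6 → Kappa (d²=10129124.00)
P7 → Kappa (d²=10577165.00)
P8 → Alpha (d²=6596449.00)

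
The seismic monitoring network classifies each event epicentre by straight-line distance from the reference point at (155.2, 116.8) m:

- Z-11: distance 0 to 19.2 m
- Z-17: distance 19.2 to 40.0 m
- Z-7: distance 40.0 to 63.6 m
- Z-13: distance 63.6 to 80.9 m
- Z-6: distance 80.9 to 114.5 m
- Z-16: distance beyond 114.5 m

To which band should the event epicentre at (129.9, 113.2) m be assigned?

Distance = √((129.9−155.2)² + (113.2−116.8)²) = √(640.090 + 12.960) = 25.555 m.
19.2 ≤ 25.555 < 40.0 → Z-17.

Z-17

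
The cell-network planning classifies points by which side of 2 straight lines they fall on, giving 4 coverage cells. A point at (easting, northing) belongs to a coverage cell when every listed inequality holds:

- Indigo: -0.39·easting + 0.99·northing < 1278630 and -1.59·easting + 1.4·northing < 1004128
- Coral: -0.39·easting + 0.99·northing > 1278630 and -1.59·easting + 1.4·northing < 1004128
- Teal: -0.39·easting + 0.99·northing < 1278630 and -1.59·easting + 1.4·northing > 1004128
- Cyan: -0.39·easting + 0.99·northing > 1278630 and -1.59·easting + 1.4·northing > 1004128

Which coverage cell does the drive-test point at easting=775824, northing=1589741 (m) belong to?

-0.39·775824 + 0.99·1589741 = 1271272.230, which is < 1278630
-1.59·775824 + 1.4·1589741 = 992077.240, which is < 1004128
This sign pattern matches Indigo.

Indigo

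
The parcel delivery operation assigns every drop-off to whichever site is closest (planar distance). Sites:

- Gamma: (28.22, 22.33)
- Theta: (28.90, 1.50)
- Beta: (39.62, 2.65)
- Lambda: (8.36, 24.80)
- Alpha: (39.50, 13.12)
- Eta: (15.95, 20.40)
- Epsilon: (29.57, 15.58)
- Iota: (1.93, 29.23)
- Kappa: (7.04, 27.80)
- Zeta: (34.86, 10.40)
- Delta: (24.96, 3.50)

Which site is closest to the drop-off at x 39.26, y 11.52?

Squared distances to each site:
Gamma: 238.738; Theta: 207.730; Beta: 78.806; Lambda: 1131.168; Alpha: 2.618; Eta: 622.210; Epsilon: 110.380; Iota: 1707.173; Kappa: 1303.167; Zeta: 20.614; Delta: 268.810.
Minimum at Alpha.

Alpha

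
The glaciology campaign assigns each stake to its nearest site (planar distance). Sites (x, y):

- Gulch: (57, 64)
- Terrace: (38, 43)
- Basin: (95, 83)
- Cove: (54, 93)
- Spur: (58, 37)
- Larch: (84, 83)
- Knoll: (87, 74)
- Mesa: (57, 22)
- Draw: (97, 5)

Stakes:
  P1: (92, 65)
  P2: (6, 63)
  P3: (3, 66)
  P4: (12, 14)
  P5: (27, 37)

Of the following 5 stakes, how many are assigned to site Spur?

0

P1 → Knoll
P2 → Terrace
P3 → Terrace
P4 → Terrace
P5 → Terrace
0 of the 5 go to Spur.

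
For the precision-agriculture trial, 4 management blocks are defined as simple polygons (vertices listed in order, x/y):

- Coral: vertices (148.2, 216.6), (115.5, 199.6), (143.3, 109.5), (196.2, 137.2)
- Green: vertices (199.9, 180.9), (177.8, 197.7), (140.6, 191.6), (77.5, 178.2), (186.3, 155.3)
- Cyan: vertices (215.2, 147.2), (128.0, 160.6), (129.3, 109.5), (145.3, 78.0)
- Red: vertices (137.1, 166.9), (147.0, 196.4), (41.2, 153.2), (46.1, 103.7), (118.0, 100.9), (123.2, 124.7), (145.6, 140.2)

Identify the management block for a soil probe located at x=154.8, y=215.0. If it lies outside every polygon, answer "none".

Cast a ray rightward from (154.8, 215.0). For each polygon, the edges (by vertex number in listed order) whose endpoints lie on opposite sides of y = 215.0, where each meets that height, and whether that is right or left of the point:
Coral: 1–2 at x≈145.12 (left), 4–1 at x≈149.17 (left) → 0 crossings.
Green: no edge straddles that height → 0 crossings.
Cyan: no edge straddles that height → 0 crossings.
Red: no edge straddles that height → 0 crossings.
All counts are even, so the point lies outside every listed polygon.

none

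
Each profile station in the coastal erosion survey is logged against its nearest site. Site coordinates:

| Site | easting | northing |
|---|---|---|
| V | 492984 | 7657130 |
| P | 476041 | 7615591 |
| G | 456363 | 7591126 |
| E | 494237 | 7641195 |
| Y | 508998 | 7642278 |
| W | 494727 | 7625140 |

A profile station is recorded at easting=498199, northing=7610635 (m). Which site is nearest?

W

Squared distances to each site:
V: 2188981250.000; P: 515538900.000; G: 2130851977.000; E: 949611044.000; Y: 1117897850.000; W: 222449809.000.
Minimum at W.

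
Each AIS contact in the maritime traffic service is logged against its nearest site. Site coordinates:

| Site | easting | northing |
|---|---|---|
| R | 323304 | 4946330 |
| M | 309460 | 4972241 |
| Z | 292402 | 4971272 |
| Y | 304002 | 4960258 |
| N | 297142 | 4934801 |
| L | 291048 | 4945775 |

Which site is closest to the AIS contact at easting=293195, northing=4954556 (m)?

L

Squared distances to each site:
R: 974218957.000; M: 577309450.000; Z: 280053505.000; Y: 149304053.000; N: 405838834.000; L: 81715570.000.
Minimum at L.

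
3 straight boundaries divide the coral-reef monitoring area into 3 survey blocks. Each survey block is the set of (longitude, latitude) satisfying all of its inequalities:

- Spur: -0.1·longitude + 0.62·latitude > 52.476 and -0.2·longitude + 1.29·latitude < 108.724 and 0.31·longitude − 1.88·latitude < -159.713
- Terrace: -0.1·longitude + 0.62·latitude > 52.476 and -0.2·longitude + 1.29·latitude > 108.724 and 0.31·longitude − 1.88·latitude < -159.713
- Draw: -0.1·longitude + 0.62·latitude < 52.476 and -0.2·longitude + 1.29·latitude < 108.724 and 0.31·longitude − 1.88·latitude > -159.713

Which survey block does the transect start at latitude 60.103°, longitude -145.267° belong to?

Draw

-0.1·-145.267 + 0.62·60.103 = 51.791, which is < 52.476
-0.2·-145.267 + 1.29·60.103 = 106.586, which is < 108.724
0.31·-145.267 − 1.88·60.103 = -158.026, which is > -159.713
This sign pattern matches Draw.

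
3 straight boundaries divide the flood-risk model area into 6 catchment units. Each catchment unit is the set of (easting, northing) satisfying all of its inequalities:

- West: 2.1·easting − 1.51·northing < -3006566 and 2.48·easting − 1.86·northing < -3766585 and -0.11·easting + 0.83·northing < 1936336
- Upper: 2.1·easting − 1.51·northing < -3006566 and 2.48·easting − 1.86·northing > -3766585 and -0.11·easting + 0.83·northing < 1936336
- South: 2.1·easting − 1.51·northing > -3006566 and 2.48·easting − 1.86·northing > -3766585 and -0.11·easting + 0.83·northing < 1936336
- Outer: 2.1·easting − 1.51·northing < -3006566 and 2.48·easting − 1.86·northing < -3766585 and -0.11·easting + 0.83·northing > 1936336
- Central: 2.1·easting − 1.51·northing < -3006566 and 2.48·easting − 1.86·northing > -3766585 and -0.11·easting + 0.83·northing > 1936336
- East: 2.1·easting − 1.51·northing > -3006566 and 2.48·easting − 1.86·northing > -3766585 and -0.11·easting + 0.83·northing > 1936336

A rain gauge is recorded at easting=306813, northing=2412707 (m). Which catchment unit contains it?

East

2.1·306813 − 1.51·2412707 = -2998880.270, which is > -3006566
2.48·306813 − 1.86·2412707 = -3726738.780, which is > -3766585
-0.11·306813 + 0.83·2412707 = 1968797.380, which is > 1936336
This sign pattern matches East.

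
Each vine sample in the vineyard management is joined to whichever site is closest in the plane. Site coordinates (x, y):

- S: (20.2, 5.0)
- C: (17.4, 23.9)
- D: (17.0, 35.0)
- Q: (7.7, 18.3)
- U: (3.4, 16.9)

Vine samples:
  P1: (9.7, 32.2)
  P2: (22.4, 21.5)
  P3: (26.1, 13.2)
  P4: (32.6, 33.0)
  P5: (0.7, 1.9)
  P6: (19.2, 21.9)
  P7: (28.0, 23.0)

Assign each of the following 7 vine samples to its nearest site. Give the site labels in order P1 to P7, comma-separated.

P1 → D (d²=61.13)
P2 → C (d²=30.76)
P3 → S (d²=102.05)
P4 → D (d²=247.36)
P5 → U (d²=232.29)
P6 → C (d²=7.24)
P7 → C (d²=113.17)

D, C, S, D, U, C, C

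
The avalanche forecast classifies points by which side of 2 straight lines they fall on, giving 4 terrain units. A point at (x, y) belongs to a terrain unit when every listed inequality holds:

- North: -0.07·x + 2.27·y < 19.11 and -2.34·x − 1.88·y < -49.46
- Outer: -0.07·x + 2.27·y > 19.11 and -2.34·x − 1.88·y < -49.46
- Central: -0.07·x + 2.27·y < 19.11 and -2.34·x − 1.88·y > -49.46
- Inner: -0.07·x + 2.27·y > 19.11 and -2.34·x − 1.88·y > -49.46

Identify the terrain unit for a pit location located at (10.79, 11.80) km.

-0.07·10.79 + 2.27·11.80 = 26.031, which is > 19.11
-2.34·10.79 − 1.88·11.80 = -47.433, which is > -49.46
This sign pattern matches Inner.

Inner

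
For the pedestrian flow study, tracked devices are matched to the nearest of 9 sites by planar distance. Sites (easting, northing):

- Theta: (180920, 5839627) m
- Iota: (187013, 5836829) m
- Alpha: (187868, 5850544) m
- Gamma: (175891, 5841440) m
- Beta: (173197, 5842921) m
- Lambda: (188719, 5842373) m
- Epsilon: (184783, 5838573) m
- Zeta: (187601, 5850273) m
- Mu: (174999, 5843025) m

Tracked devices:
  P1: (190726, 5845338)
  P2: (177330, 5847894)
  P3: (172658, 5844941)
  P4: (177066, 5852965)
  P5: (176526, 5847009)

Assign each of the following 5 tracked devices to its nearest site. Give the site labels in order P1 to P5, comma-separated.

P1 → Lambda (d²=12819274.00)
P2 → Mu (d²=29140722.00)
P3 → Beta (d²=4370921.00)
P4 → Mu (d²=103076089.00)
P5 → Mu (d²=18203985.00)

Lambda, Mu, Beta, Mu, Mu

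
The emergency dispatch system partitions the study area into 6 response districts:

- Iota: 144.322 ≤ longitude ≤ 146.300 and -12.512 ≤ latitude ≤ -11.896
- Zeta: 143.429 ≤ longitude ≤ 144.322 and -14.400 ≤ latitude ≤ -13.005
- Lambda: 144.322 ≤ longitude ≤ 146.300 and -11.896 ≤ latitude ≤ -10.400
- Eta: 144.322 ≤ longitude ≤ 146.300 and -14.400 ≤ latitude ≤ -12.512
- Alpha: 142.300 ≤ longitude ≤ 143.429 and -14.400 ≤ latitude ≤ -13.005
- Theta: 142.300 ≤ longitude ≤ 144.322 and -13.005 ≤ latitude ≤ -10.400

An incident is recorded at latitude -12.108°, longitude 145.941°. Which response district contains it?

The point has longitude = 145.941 and latitude = -12.108.
Only Iota satisfies 144.322 ≤ longitude ≤ 146.300 and -12.512 ≤ latitude ≤ -11.896.

Iota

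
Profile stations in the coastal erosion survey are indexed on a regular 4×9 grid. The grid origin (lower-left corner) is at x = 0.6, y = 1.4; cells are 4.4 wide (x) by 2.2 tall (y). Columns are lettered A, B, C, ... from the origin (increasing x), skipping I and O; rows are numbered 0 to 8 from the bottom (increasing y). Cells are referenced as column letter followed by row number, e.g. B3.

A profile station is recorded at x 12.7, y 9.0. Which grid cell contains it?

Column index: ⌊(12.7 − 0.6) / 4.4⌋ = ⌊2.750⌋ = 2 → column C
Row offset from origin: ⌊(9.0 − 1.4) / 2.2⌋ = ⌊3.455⌋ = 3 → row 3

C3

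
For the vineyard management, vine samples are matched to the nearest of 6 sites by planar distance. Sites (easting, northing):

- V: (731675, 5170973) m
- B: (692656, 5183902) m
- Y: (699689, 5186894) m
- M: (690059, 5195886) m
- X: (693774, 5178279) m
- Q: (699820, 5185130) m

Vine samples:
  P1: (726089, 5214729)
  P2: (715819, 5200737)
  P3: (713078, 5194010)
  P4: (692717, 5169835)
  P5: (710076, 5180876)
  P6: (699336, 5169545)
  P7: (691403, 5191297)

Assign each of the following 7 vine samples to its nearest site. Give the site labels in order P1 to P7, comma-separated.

P1 → Y (d²=1471747225.00)
P2 → Y (d²=451805549.00)
P3 → Y (d²=229902777.00)
P4 → X (d²=72418385.00)
P5 → Q (d²=123282052.00)
P6 → X (d²=107218600.00)
P7 → M (d²=22865257.00)

Y, Y, Y, X, Q, X, M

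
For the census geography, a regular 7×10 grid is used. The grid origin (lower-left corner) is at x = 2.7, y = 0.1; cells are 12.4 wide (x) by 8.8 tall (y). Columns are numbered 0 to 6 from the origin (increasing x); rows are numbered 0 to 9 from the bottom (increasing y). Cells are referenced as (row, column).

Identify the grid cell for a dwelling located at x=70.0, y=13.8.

(1, 5)

Column index: ⌊(70.0 − 2.7) / 12.4⌋ = ⌊5.427⌋ = 5
Row offset from origin: ⌊(13.8 − 0.1) / 8.8⌋ = ⌊1.557⌋ = 1 → row 1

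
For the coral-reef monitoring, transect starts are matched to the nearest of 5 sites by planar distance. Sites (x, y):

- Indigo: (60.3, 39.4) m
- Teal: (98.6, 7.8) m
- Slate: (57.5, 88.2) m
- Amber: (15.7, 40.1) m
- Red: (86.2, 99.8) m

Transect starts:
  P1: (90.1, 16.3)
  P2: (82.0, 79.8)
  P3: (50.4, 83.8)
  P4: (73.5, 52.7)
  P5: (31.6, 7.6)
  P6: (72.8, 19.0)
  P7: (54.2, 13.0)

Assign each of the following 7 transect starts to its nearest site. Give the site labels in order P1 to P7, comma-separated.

Teal, Red, Slate, Indigo, Amber, Indigo, Indigo

P1 → Teal (d²=144.50)
P2 → Red (d²=417.64)
P3 → Slate (d²=69.77)
P4 → Indigo (d²=351.13)
P5 → Amber (d²=1309.06)
P6 → Indigo (d²=572.41)
P7 → Indigo (d²=734.17)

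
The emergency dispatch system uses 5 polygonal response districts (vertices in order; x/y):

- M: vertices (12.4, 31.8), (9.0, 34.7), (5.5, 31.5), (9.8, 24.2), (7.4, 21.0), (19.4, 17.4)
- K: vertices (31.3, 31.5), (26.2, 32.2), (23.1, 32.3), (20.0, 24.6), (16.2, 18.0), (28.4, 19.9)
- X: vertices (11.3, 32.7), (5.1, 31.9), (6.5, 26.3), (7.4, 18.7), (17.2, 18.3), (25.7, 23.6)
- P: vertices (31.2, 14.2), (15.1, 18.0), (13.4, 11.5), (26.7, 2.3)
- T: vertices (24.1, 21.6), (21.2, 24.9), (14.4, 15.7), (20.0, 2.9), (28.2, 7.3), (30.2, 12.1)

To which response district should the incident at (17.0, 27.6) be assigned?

Cast a ray rightward from (17.0, 27.6). For each polygon, the edges (by vertex number in listed order) whose endpoints lie on opposite sides of y = 27.6, where each meets that height, and whether that is right or left of the point:
M: 3–4 at x≈7.80 (left), 6–1 at x≈14.44 (left) → 0 crossings.
K: 3–4 at x≈21.21 (right), 6–1 at x≈30.32 (right) → 2 crossings.
X: 2–3 at x≈6.17 (left), 6–1 at x≈19.37 (right) → 1 crossing.
P: no edge straddles that height → 0 crossings.
T: no edge straddles that height → 0 crossings.
Only X has an odd count, so the point is inside X.

X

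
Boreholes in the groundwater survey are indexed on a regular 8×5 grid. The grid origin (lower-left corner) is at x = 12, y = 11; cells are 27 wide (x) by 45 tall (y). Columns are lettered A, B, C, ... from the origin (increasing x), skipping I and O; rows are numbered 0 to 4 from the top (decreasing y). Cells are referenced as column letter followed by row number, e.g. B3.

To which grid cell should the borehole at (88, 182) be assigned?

Column index: ⌊(88 − 12) / 27⌋ = ⌊2.815⌋ = 2 → column C
Row offset from origin: ⌊(182 − 11) / 45⌋ = ⌊3.800⌋ = 3 → row 1 (counted from top)

C1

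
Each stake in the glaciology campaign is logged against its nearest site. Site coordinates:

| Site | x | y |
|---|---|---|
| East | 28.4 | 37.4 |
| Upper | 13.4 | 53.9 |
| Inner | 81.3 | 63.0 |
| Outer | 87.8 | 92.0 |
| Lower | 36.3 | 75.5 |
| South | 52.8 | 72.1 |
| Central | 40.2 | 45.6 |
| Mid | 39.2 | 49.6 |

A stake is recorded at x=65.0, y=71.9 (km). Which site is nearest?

Squared distances to each site:
East: 2529.810; Upper: 2986.560; Inner: 344.900; Outer: 923.850; Lower: 836.650; South: 148.880; Central: 1306.730; Mid: 1162.930.
Minimum at South.

South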